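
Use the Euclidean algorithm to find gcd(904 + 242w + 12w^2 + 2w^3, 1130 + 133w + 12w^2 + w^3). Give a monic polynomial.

By polynomial division,
  2w^3 + 12w^2 + 242w + 904 = (2)(w^3 + 12w^2 + 133w + 1130) + (-12w^2 - 24w - 1356)
  w^3 + 12w^2 + 133w + 1130 = (-(1/12)w - 5/6)(-12w^2 - 24w - 1356) + (0)
Last nonzero remainder: -12w^2 - 24w - 1356. Dividing through by -12 gives the monic gcd w^2 + 2w + 113.

113 + 2w + w^2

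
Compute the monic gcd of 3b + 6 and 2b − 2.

Euclidean algorithm in ℚ[b]:
  3b + 6 = (3/2)(2b − 2) + (9)
  2b − 2 = ((2/9)b − 2/9)(9) + (0)
The last nonzero remainder is the constant 9, so the polynomials are coprime and gcd = 1.

1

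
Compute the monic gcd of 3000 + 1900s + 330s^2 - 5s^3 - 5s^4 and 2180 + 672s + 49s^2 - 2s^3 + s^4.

Euclidean algorithm in ℚ[s]:
  -5s^4 - 5s^3 + 330s^2 + 1900s + 3000 = (-5)(s^4 - 2s^3 + 49s^2 + 672s + 2180) + (-15s^3 + 575s^2 + 5260s + 13900)
  s^4 - 2s^3 + 49s^2 + 672s + 2180 = (-(1/15)s - 109/45)(-15s^3 + 575s^2 + 5260s + 13900) + ((16132/9)s^2 + (129056/9)s + 322640/9)
  -15s^3 + 575s^2 + 5260s + 13900 = (-(135/16132)s + 6255/16132)((16132/9)s^2 + (129056/9)s + 322640/9) + (0)
Last nonzero remainder: (16132/9)s^2 + (129056/9)s + 322640/9. Dividing through by 16132/9 gives the monic gcd s^2 + 8s + 20.

20 + 8s + s^2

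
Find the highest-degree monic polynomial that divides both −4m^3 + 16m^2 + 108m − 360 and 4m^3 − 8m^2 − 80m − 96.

m − 6

By polynomial division,
  −4m^3 + 16m^2 + 108m − 360 = (−1)(4m^3 − 8m^2 − 80m − 96) + (8m^2 + 28m − 456)
  4m^3 − 8m^2 − 80m − 96 = ((1/2)m − 11/4)(8m^2 + 28m − 456) + (225m − 1350)
  8m^2 + 28m − 456 = ((8/225)m + 76/225)(225m − 1350) + (0)
Last nonzero remainder: 225m − 1350. Dividing through by 225 gives the monic gcd m − 6.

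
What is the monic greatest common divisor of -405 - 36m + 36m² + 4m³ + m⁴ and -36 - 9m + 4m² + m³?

-9 + m²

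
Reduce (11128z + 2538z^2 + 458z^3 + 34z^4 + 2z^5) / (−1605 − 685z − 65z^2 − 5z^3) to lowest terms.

(−104z − 14z^2 − 2z^3)/(15 + 5z)

Euclidean algorithm in ℚ[z]:
  2z^5 + 34z^4 + 458z^3 + 2538z^2 + 11128z = (−(2/5)z^2 − (8/5)z − 16)(−5z^3 − 65z^2 − 685z − 1605) + (−240z^2 − 2400z − 25680)
  −5z^3 − 65z^2 − 685z − 1605 = ((1/48)z + 1/16)(−240z^2 − 2400z − 25680) + (0)
Last nonzero remainder: −240z^2 − 2400z − 25680. Dividing through by −240 gives the monic gcd z^2 + 10z + 107.
Cancel z^2 + 10z + 107 from numerator and denominator to get the reduced form.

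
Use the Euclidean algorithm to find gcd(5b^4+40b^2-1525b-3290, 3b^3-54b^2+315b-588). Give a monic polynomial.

b-7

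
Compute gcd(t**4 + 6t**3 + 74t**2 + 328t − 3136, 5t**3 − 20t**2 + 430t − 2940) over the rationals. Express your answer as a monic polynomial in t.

Apply the Euclidean algorithm:
  t**4 + 6t**3 + 74t**2 + 328t − 3136 = ((1/5)t + 2)(5t**3 − 20t**2 + 430t − 2940) + (28t**2 + 56t + 2744)
  5t**3 − 20t**2 + 430t − 2940 = ((5/28)t − 15/14)(28t**2 + 56t + 2744) + (0)
Last nonzero remainder: 28t**2 + 56t + 2744. Dividing through by 28 gives the monic gcd t**2 + 2t + 98.

t**2 + 2t + 98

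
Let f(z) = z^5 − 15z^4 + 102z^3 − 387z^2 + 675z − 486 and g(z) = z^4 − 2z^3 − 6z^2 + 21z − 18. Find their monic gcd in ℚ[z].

By polynomial division,
  z^5 − 15z^4 + 102z^3 − 387z^2 + 675z − 486 = (z − 13)(z^4 − 2z^3 − 6z^2 + 21z − 18) + (82z^3 − 486z^2 + 966z − 720)
  z^4 − 2z^3 − 6z^2 + 21z − 18 = ((1/82)z + 161/3362)(82z^3 − 486z^2 + 966z − 720) + ((9234/1681)z^2 − (27702/1681)z + 27702/1681)
  82z^3 − 486z^2 + 966z − 720 = ((68921/4617)z − 67240/1539)((9234/1681)z^2 − (27702/1681)z + 27702/1681) + (0)
Last nonzero remainder: (9234/1681)z^2 − (27702/1681)z + 27702/1681. Dividing through by 9234/1681 gives the monic gcd z^2 − 3z + 3.

z^2 − 3z + 3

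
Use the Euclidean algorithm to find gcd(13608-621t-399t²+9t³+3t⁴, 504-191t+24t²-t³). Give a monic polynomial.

By polynomial division,
  3t⁴+9t³-399t²-621t+13608 = (-3t-81)(-t³+24t²-191t+504) + (972t²-14580t+54432)
  -t³+24t²-191t+504 = (-(1/972)t+1/108)(972t²-14580t+54432) + (0)
Last nonzero remainder: 972t²-14580t+54432. Dividing through by 972 gives the monic gcd t²-15t+56.

56-15t+t²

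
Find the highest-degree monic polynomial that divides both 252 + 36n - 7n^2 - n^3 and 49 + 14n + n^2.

7 + n

Repeated division with remainder:
  -n^3 - 7n^2 + 36n + 252 = (-n + 7)(n^2 + 14n + 49) + (-13n - 91)
  n^2 + 14n + 49 = (-(1/13)n - 7/13)(-13n - 91) + (0)
Last nonzero remainder: -13n - 91. Dividing through by -13 gives the monic gcd n + 7.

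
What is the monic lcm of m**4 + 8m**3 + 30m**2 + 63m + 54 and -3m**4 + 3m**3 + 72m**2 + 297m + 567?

m**5 + m**4 - 26m**3 - 147m**2 - 387m - 378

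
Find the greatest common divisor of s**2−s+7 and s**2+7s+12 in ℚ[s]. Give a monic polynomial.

Repeated division with remainder:
  s**2−s+7 = (s**2+7s+12) + (−8s−5)
  s**2+7s+12 = (−(1/8)s−51/64)(−8s−5) + (513/64)
  −8s−5 = (−(512/513)s−320/513)(513/64) + (0)
The last nonzero remainder is the constant 513/64, so the polynomials are coprime and gcd = 1.

1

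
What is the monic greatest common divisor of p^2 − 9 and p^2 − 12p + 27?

Euclidean algorithm in ℚ[p]:
  p^2 − 9 = (p^2 − 12p + 27) + (12p − 36)
  p^2 − 12p + 27 = ((1/12)p − 3/4)(12p − 36) + (0)
Last nonzero remainder: 12p − 36. Dividing through by 12 gives the monic gcd p − 3.

p − 3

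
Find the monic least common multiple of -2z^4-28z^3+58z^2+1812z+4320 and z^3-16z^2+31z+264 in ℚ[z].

Apply the Euclidean algorithm:
  -2z^4-28z^3+58z^2+1812z+4320 = (-2z-60)(z^3-16z^2+31z+264) + (-840z^2+4200z+20160)
  z^3-16z^2+31z+264 = (-(1/840)z+11/840)(-840z^2+4200z+20160) + (0)
Last nonzero remainder: -840z^2+4200z+20160. Dividing through by -840 gives the monic gcd z^2-5z-24.
Then lcm(f, g) = f·g / gcd(f, g); expanding and making the result monic gives the answer.

z^5+3z^4-183z^3-587z^2+7806z+23760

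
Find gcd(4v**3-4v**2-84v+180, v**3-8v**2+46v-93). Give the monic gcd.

Apply the Euclidean algorithm:
  4v**3-4v**2-84v+180 = (4)(v**3-8v**2+46v-93) + (28v**2-268v+552)
  v**3-8v**2+46v-93 = ((1/28)v+11/196)(28v**2-268v+552) + ((2025/49)v-6075/49)
  28v**2-268v+552 = ((1372/2025)v-9016/2025)((2025/49)v-6075/49) + (0)
Last nonzero remainder: (2025/49)v-6075/49. Dividing through by 2025/49 gives the monic gcd v-3.

v-3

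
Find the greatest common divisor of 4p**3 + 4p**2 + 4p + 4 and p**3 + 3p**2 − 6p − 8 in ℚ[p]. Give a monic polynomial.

Apply the Euclidean algorithm:
  4p**3 + 4p**2 + 4p + 4 = (4)(p**3 + 3p**2 − 6p − 8) + (−8p**2 + 28p + 36)
  p**3 + 3p**2 − 6p − 8 = (−(1/8)p − 13/16)(−8p**2 + 28p + 36) + ((85/4)p + 85/4)
  −8p**2 + 28p + 36 = (−(32/85)p + 144/85)((85/4)p + 85/4) + (0)
Last nonzero remainder: (85/4)p + 85/4. Dividing through by 85/4 gives the monic gcd p + 1.

p + 1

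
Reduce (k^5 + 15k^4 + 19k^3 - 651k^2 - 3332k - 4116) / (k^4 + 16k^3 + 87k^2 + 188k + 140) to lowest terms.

Repeated division with remainder:
  k^5 + 15k^4 + 19k^3 - 651k^2 - 3332k - 4116 = (k - 1)(k^4 + 16k^3 + 87k^2 + 188k + 140) + (-52k^3 - 752k^2 - 3284k - 3976)
  k^4 + 16k^3 + 87k^2 + 188k + 140 = (-(1/52)k - 5/169)(-52k^3 - 752k^2 - 3284k - 3976) + ((270/169)k^2 + (2430/169)k + 3780/169)
  -52k^3 - 752k^2 - 3284k - 3976 = (-(4394/135)k - 23998/135)((270/169)k^2 + (2430/169)k + 3780/169) + (0)
Last nonzero remainder: (270/169)k^2 + (2430/169)k + 3780/169. Dividing through by 270/169 gives the monic gcd k^2 + 9k + 14.
Cancel k^2 + 9k + 14 from numerator and denominator to get the reduced form.

(k^3 + 6k^2 - 49k - 294)/(k^2 + 7k + 10)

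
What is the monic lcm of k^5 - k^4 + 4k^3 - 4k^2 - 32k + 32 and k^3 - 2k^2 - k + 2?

k^6 + 3k^4 - 36k^2 + 32

Euclidean algorithm in ℚ[k]:
  k^5 - k^4 + 4k^3 - 4k^2 - 32k + 32 = (k^2 + k + 7)(k^3 - 2k^2 - k + 2) + (9k^2 - 27k + 18)
  k^3 - 2k^2 - k + 2 = ((1/9)k + 1/9)(9k^2 - 27k + 18) + (0)
Last nonzero remainder: 9k^2 - 27k + 18. Dividing through by 9 gives the monic gcd k^2 - 3k + 2.
Then lcm(f, g) = f·g / gcd(f, g); expanding and making the result monic gives the answer.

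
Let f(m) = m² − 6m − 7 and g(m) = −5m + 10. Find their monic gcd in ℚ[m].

1

Euclidean algorithm in ℚ[m]:
  m² − 6m − 7 = (−(1/5)m + 4/5)(−5m + 10) + (−15)
  −5m + 10 = ((1/3)m − 2/3)(−15) + (0)
The last nonzero remainder is the constant −15, so the polynomials are coprime and gcd = 1.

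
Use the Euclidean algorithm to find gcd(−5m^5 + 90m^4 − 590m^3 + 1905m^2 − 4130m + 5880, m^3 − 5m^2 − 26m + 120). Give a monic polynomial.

m^2 − 10m + 24

Apply the Euclidean algorithm:
  −5m^5 + 90m^4 − 590m^3 + 1905m^2 − 4130m + 5880 = (−5m^2 + 65m − 395)(m^3 − 5m^2 − 26m + 120) + (2220m^2 − 22200m + 53280)
  m^3 − 5m^2 − 26m + 120 = ((1/2220)m + 1/444)(2220m^2 − 22200m + 53280) + (0)
Last nonzero remainder: 2220m^2 − 22200m + 53280. Dividing through by 2220 gives the monic gcd m^2 − 10m + 24.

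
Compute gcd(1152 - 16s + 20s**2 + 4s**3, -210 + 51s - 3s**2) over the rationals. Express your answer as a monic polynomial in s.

By polynomial division,
  4s**3 + 20s**2 - 16s + 1152 = (-(4/3)s - 88/3)(-3s**2 + 51s - 210) + (1200s - 5008)
  -3s**2 + 51s - 210 = (-(1/400)s + 481/15000)(1200s - 5008) + (-92644/1875)
  1200s - 5008 = (-(562500/23161)s + 2347500/23161)(-92644/1875) + (0)
The last nonzero remainder is the constant -92644/1875, so the polynomials are coprime and gcd = 1.

1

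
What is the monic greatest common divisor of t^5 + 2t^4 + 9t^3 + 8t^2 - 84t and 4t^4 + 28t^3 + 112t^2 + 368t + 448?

t^2 + t + 14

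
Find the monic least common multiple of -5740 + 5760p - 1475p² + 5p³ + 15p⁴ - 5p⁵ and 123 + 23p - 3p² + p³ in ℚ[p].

Repeated division with remainder:
  -5p⁵ + 15p⁴ + 5p³ - 1475p² + 5760p - 5740 = (-5p² + 120)(p³ - 3p² + 23p + 123) + (-500p² + 3000p - 20500)
  p³ - 3p² + 23p + 123 = (-(1/500)p - 3/500)(-500p² + 3000p - 20500) + (0)
Last nonzero remainder: -500p² + 3000p - 20500. Dividing through by -500 gives the monic gcd p² - 6p + 41.
Then lcm(f, g) = f·g / gcd(f, g); expanding and making the result monic gives the answer.

3444 - 2308p - 267p² + 292p³ - 10p⁴ + p⁶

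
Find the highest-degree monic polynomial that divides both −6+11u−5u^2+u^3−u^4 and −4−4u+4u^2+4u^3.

−1+u

By polynomial division,
  −u^4+u^3−5u^2+11u−6 = (−(1/4)u+1/2)(4u^3+4u^2−4u−4) + (−8u^2+12u−4)
  4u^3+4u^2−4u−4 = (−(1/2)u−5/4)(−8u^2+12u−4) + (9u−9)
  −8u^2+12u−4 = (−(8/9)u+4/9)(9u−9) + (0)
Last nonzero remainder: 9u−9. Dividing through by 9 gives the monic gcd u−1.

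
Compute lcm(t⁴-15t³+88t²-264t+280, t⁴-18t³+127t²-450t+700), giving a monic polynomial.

Apply the Euclidean algorithm:
  t⁴-15t³+88t²-264t+280 = (t⁴-18t³+127t²-450t+700) + (3t³-39t²+186t-420)
  t⁴-18t³+127t²-450t+700 = ((1/3)t-5/3)(3t³-39t²+186t-420) + (0)
Last nonzero remainder: 3t³-39t²+186t-420. Dividing through by 3 gives the monic gcd t³-13t²+62t-140.
Then lcm(f, g) = f·g / gcd(f, g); expanding and making the result monic gives the answer.

t⁵-20t⁴+163t³-704t²+1600t-1400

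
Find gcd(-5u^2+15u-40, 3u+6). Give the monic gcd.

1

Repeated division with remainder:
  -5u^2+15u-40 = (-(5/3)u+25/3)(3u+6) + (-90)
  3u+6 = (-(1/30)u-1/15)(-90) + (0)
The last nonzero remainder is the constant -90, so the polynomials are coprime and gcd = 1.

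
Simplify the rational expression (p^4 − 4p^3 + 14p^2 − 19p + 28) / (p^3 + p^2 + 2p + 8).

(p^2 − 3p + 7)/(p + 2)

By polynomial division,
  p^4 − 4p^3 + 14p^2 − 19p + 28 = (p − 5)(p^3 + p^2 + 2p + 8) + (17p^2 − 17p + 68)
  p^3 + p^2 + 2p + 8 = ((1/17)p + 2/17)(17p^2 − 17p + 68) + (0)
Last nonzero remainder: 17p^2 − 17p + 68. Dividing through by 17 gives the monic gcd p^2 − p + 4.
Cancel p^2 − p + 4 from numerator and denominator to get the reduced form.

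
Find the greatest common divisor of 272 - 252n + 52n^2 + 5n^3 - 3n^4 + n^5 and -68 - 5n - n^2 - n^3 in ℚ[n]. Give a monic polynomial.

Euclidean algorithm in ℚ[n]:
  n^5 - 3n^4 + 5n^3 + 52n^2 - 252n + 272 = (-n^2 + 4n - 4)(-n^3 - n^2 - 5n - 68) + (0)
Last nonzero remainder: -n^3 - n^2 - 5n - 68. Dividing through by -1 gives the monic gcd n^3 + n^2 + 5n + 68.

68 + 5n + n^2 + n^3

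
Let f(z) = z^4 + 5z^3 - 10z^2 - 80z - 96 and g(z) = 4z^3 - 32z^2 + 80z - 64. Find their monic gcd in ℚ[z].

Euclidean algorithm in ℚ[z]:
  z^4 + 5z^3 - 10z^2 - 80z - 96 = ((1/4)z + 13/4)(4z^3 - 32z^2 + 80z - 64) + (74z^2 - 324z + 112)
  4z^3 - 32z^2 + 80z - 64 = ((2/37)z - 268/1369)(74z^2 - 324z + 112) + ((14400/1369)z - 57600/1369)
  74z^2 - 324z + 112 = ((50653/7200)z - 9583/3600)((14400/1369)z - 57600/1369) + (0)
Last nonzero remainder: (14400/1369)z - 57600/1369. Dividing through by 14400/1369 gives the monic gcd z - 4.

z - 4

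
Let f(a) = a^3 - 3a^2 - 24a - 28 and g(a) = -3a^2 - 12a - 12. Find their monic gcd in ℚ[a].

Euclidean algorithm in ℚ[a]:
  a^3 - 3a^2 - 24a - 28 = (-(1/3)a + 7/3)(-3a^2 - 12a - 12) + (0)
Last nonzero remainder: -3a^2 - 12a - 12. Dividing through by -3 gives the monic gcd a^2 + 4a + 4.

a^2 + 4a + 4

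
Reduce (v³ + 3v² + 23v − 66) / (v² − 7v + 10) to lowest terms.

(v² + 5v + 33)/(v − 5)

By polynomial division,
  v³ + 3v² + 23v − 66 = (v + 10)(v² − 7v + 10) + (83v − 166)
  v² − 7v + 10 = ((1/83)v − 5/83)(83v − 166) + (0)
Last nonzero remainder: 83v − 166. Dividing through by 83 gives the monic gcd v − 2.
Cancel v − 2 from numerator and denominator to get the reduced form.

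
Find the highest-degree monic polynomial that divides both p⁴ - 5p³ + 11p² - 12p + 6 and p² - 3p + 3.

p² - 3p + 3

By polynomial division,
  p⁴ - 5p³ + 11p² - 12p + 6 = (p² - 2p + 2)(p² - 3p + 3) + (0)
The last nonzero remainder p² - 3p + 3 is already monic.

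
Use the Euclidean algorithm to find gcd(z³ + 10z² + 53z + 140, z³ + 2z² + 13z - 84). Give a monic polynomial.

z² + 5z + 28

By polynomial division,
  z³ + 10z² + 53z + 140 = (z³ + 2z² + 13z - 84) + (8z² + 40z + 224)
  z³ + 2z² + 13z - 84 = ((1/8)z - 3/8)(8z² + 40z + 224) + (0)
Last nonzero remainder: 8z² + 40z + 224. Dividing through by 8 gives the monic gcd z² + 5z + 28.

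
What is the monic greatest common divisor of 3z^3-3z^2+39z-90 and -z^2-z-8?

Apply the Euclidean algorithm:
  3z^3-3z^2+39z-90 = (-3z+6)(-z^2-z-8) + (21z-42)
  -z^2-z-8 = (-(1/21)z-1/7)(21z-42) + (-14)
  21z-42 = (-(3/2)z+3)(-14) + (0)
The last nonzero remainder is the constant -14, so the polynomials are coprime and gcd = 1.

1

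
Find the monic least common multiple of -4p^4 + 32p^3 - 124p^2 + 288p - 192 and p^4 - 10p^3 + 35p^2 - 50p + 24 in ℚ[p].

Apply the Euclidean algorithm:
  -4p^4 + 32p^3 - 124p^2 + 288p - 192 = (-4)(p^4 - 10p^3 + 35p^2 - 50p + 24) + (-8p^3 + 16p^2 + 88p - 96)
  p^4 - 10p^3 + 35p^2 - 50p + 24 = (-(1/8)p + 1)(-8p^3 + 16p^2 + 88p - 96) + (30p^2 - 150p + 120)
  -8p^3 + 16p^2 + 88p - 96 = (-(4/15)p - 4/5)(30p^2 - 150p + 120) + (0)
Last nonzero remainder: 30p^2 - 150p + 120. Dividing through by 30 gives the monic gcd p^2 - 5p + 4.
Then lcm(f, g) = f·g / gcd(f, g); expanding and making the result monic gives the answer.

p^6 - 13p^5 + 77p^4 - 275p^3 + 594p^2 - 672p + 288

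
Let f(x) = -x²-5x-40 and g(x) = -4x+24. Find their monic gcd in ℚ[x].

Euclidean algorithm in ℚ[x]:
  -x²-5x-40 = ((1/4)x+11/4)(-4x+24) + (-106)
  -4x+24 = ((2/53)x-12/53)(-106) + (0)
The last nonzero remainder is the constant -106, so the polynomials are coprime and gcd = 1.

1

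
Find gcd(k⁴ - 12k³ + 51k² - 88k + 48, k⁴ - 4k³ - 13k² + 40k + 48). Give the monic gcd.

k² - 8k + 16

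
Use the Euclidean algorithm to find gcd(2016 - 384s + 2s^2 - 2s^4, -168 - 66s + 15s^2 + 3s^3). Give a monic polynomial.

-28 + 3s + s^2

By polynomial division,
  -2s^4 + 2s^2 - 384s + 2016 = (-(2/3)s + 10/3)(3s^3 + 15s^2 - 66s - 168) + (-92s^2 - 276s + 2576)
  3s^3 + 15s^2 - 66s - 168 = (-(3/92)s - 3/46)(-92s^2 - 276s + 2576) + (0)
Last nonzero remainder: -92s^2 - 276s + 2576. Dividing through by -92 gives the monic gcd s^2 + 3s - 28.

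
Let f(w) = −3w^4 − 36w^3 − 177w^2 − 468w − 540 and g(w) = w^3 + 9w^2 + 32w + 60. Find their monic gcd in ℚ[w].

w^3 + 9w^2 + 32w + 60

Repeated division with remainder:
  −3w^4 − 36w^3 − 177w^2 − 468w − 540 = (−3w − 9)(w^3 + 9w^2 + 32w + 60) + (0)
The last nonzero remainder w^3 + 9w^2 + 32w + 60 is already monic.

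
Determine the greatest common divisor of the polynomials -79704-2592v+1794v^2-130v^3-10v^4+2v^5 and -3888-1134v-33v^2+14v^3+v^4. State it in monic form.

-486-81v+6v^2+v^3

Euclidean algorithm in ℚ[v]:
  2v^5-10v^4-130v^3+1794v^2-2592v-79704 = (2v-38)(v^4+14v^3-33v^2-1134v-3888) + (468v^3+2808v^2-37908v-227448)
  v^4+14v^3-33v^2-1134v-3888 = ((1/468)v+2/117)(468v^3+2808v^2-37908v-227448) + (0)
Last nonzero remainder: 468v^3+2808v^2-37908v-227448. Dividing through by 468 gives the monic gcd v^3+6v^2-81v-486.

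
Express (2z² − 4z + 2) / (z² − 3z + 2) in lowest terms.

(2z − 2)/(z − 2)

Repeated division with remainder:
  2z² − 4z + 2 = (2)(z² − 3z + 2) + (2z − 2)
  z² − 3z + 2 = ((1/2)z − 1)(2z − 2) + (0)
Last nonzero remainder: 2z − 2. Dividing through by 2 gives the monic gcd z − 1.
Cancel z − 1 from numerator and denominator to get the reduced form.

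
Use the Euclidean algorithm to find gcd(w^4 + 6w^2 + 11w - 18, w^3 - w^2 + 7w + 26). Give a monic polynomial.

Euclidean algorithm in ℚ[w]:
  w^4 + 6w^2 + 11w - 18 = (w + 1)(w^3 - w^2 + 7w + 26) + (-22w - 44)
  w^3 - w^2 + 7w + 26 = (-(1/22)w^2 + (3/22)w - 13/22)(-22w - 44) + (0)
Last nonzero remainder: -22w - 44. Dividing through by -22 gives the monic gcd w + 2.

w + 2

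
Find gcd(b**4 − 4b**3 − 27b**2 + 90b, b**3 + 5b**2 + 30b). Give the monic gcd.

Apply the Euclidean algorithm:
  b**4 − 4b**3 − 27b**2 + 90b = (b − 9)(b**3 + 5b**2 + 30b) + (−12b**2 + 360b)
  b**3 + 5b**2 + 30b = (−(1/12)b − 35/12)(−12b**2 + 360b) + (1080b)
  −12b**2 + 360b = (−(1/90)b + 1/3)(1080b) + (0)
Last nonzero remainder: 1080b. Dividing through by 1080 gives the monic gcd b.

b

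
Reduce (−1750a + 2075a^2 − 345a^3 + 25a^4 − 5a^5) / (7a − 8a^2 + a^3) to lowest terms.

(1750 − 325a + 20a^2 − 5a^3)/(−7 + a)

Euclidean algorithm in ℚ[a]:
  −5a^5 + 25a^4 − 345a^3 + 2075a^2 − 1750a = (−5a^2 − 15a − 430)(a^3 − 8a^2 + 7a) + (−1260a^2 + 1260a)
  a^3 − 8a^2 + 7a = (−(1/1260)a + 1/180)(−1260a^2 + 1260a) + (0)
Last nonzero remainder: −1260a^2 + 1260a. Dividing through by −1260 gives the monic gcd a^2 − a.
Cancel a^2 − a from numerator and denominator to get the reduced form.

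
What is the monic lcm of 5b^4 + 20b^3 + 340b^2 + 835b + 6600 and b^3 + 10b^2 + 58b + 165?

b^5 + 9b^4 + 88b^3 + 507b^2 + 2155b + 6600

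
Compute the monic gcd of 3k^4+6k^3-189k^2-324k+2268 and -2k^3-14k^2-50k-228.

k+6

By polynomial division,
  3k^4+6k^3-189k^2-324k+2268 = (-(3/2)k+15/2)(-2k^3-14k^2-50k-228) + (-159k^2-291k+3978)
  -2k^3-14k^2-50k-228 = ((2/159)k+548/8427)(-159k^2-291k+3978) + (-(227850/2809)k-1367100/2809)
  -159k^2-291k+3978 = ((148877/75950)k-620789/75950)(-(227850/2809)k-1367100/2809) + (0)
Last nonzero remainder: -(227850/2809)k-1367100/2809. Dividing through by -227850/2809 gives the monic gcd k+6.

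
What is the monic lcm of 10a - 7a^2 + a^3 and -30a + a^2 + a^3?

By polynomial division,
  a^3 - 7a^2 + 10a = (a^3 + a^2 - 30a) + (-8a^2 + 40a)
  a^3 + a^2 - 30a = (-(1/8)a - 3/4)(-8a^2 + 40a) + (0)
Last nonzero remainder: -8a^2 + 40a. Dividing through by -8 gives the monic gcd a^2 - 5a.
Then lcm(f, g) = f·g / gcd(f, g); expanding and making the result monic gives the answer.

60a - 32a^2 - a^3 + a^4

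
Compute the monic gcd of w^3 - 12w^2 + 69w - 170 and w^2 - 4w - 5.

w - 5

Euclidean algorithm in ℚ[w]:
  w^3 - 12w^2 + 69w - 170 = (w - 8)(w^2 - 4w - 5) + (42w - 210)
  w^2 - 4w - 5 = ((1/42)w + 1/42)(42w - 210) + (0)
Last nonzero remainder: 42w - 210. Dividing through by 42 gives the monic gcd w - 5.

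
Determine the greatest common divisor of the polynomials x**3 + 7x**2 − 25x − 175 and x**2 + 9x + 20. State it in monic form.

x + 5

Repeated division with remainder:
  x**3 + 7x**2 − 25x − 175 = (x − 2)(x**2 + 9x + 20) + (−27x − 135)
  x**2 + 9x + 20 = (−(1/27)x − 4/27)(−27x − 135) + (0)
Last nonzero remainder: −27x − 135. Dividing through by −27 gives the monic gcd x + 5.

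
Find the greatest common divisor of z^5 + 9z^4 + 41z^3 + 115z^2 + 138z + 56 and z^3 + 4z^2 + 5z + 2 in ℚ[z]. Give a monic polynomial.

z^2 + 2z + 1

By polynomial division,
  z^5 + 9z^4 + 41z^3 + 115z^2 + 138z + 56 = (z^2 + 5z + 16)(z^3 + 4z^2 + 5z + 2) + (24z^2 + 48z + 24)
  z^3 + 4z^2 + 5z + 2 = ((1/24)z + 1/12)(24z^2 + 48z + 24) + (0)
Last nonzero remainder: 24z^2 + 48z + 24. Dividing through by 24 gives the monic gcd z^2 + 2z + 1.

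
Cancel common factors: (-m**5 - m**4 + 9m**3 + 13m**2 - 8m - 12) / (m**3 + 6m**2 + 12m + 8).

(-m**3 + 3m**2 + m - 3)/(m + 2)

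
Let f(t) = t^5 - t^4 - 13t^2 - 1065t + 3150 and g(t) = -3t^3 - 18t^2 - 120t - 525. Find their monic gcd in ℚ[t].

t^2 + t + 35

Euclidean algorithm in ℚ[t]:
  t^5 - t^4 - 13t^2 - 1065t + 3150 = (-(1/3)t^2 + (7/3)t - 2/3)(-3t^3 - 18t^2 - 120t - 525) + (80t^2 + 80t + 2800)
  -3t^3 - 18t^2 - 120t - 525 = (-(3/80)t - 3/16)(80t^2 + 80t + 2800) + (0)
Last nonzero remainder: 80t^2 + 80t + 2800. Dividing through by 80 gives the monic gcd t^2 + t + 35.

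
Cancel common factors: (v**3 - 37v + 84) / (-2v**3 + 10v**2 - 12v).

(-v**2 - 3v + 28)/(2v**2 - 4v)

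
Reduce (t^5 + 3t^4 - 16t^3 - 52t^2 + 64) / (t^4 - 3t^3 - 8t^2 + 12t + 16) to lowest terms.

Apply the Euclidean algorithm:
  t^5 + 3t^4 - 16t^3 - 52t^2 + 64 = (t + 6)(t^4 - 3t^3 - 8t^2 + 12t + 16) + (10t^3 - 16t^2 - 88t - 32)
  t^4 - 3t^3 - 8t^2 + 12t + 16 = ((1/10)t - 7/50)(10t^3 - 16t^2 - 88t - 32) + (-(36/25)t^2 + (72/25)t + 288/25)
  10t^3 - 16t^2 - 88t - 32 = (-(125/18)t - 25/9)(-(36/25)t^2 + (72/25)t + 288/25) + (0)
Last nonzero remainder: -(36/25)t^2 + (72/25)t + 288/25. Dividing through by -36/25 gives the monic gcd t^2 - 2t - 8.
Cancel t^2 - 2t - 8 from numerator and denominator to get the reduced form.

(t^3 + 5t^2 + 2t - 8)/(t^2 - t - 2)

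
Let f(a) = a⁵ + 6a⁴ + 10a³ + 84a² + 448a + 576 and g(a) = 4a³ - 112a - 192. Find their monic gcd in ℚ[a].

a² + 6a + 8

By polynomial division,
  a⁵ + 6a⁴ + 10a³ + 84a² + 448a + 576 = ((1/4)a² + (3/2)a + 19/2)(4a³ - 112a - 192) + (300a² + 1800a + 2400)
  4a³ - 112a - 192 = ((1/75)a - 2/25)(300a² + 1800a + 2400) + (0)
Last nonzero remainder: 300a² + 1800a + 2400. Dividing through by 300 gives the monic gcd a² + 6a + 8.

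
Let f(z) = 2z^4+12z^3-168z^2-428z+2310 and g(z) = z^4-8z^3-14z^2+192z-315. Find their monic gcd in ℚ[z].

z^3-5z^2-29z+105

Apply the Euclidean algorithm:
  2z^4+12z^3-168z^2-428z+2310 = (2)(z^4-8z^3-14z^2+192z-315) + (28z^3-140z^2-812z+2940)
  z^4-8z^3-14z^2+192z-315 = ((1/28)z-3/28)(28z^3-140z^2-812z+2940) + (0)
Last nonzero remainder: 28z^3-140z^2-812z+2940. Dividing through by 28 gives the monic gcd z^3-5z^2-29z+105.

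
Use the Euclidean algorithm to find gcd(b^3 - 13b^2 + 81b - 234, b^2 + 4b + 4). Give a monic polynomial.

1

By polynomial division,
  b^3 - 13b^2 + 81b - 234 = (b - 17)(b^2 + 4b + 4) + (145b - 166)
  b^2 + 4b + 4 = ((1/145)b + 746/21025)(145b - 166) + (207936/21025)
  145b - 166 = ((3048625/207936)b - 1745075/103968)(207936/21025) + (0)
The last nonzero remainder is the constant 207936/21025, so the polynomials are coprime and gcd = 1.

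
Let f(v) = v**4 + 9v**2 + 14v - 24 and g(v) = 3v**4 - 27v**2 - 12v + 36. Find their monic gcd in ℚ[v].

v**2 + v - 2

Apply the Euclidean algorithm:
  v**4 + 9v**2 + 14v - 24 = (1/3)(3v**4 - 27v**2 - 12v + 36) + (18v**2 + 18v - 36)
  3v**4 - 27v**2 - 12v + 36 = ((1/6)v**2 - (1/6)v - 1)(18v**2 + 18v - 36) + (0)
Last nonzero remainder: 18v**2 + 18v - 36. Dividing through by 18 gives the monic gcd v**2 + v - 2.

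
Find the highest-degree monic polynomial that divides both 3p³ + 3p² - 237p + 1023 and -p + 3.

1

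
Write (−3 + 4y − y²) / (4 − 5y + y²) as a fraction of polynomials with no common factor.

Euclidean algorithm in ℚ[y]:
  −y² + 4y − 3 = (−1)(y² − 5y + 4) + (−y + 1)
  y² − 5y + 4 = (−y + 4)(−y + 1) + (0)
Last nonzero remainder: −y + 1. Dividing through by −1 gives the monic gcd y − 1.
Cancel y − 1 from numerator and denominator to get the reduced form.

(3 − y)/(−4 + y)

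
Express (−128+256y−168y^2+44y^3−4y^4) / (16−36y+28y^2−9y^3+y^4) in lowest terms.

Apply the Euclidean algorithm:
  −4y^4+44y^3−168y^2+256y−128 = (−4)(y^4−9y^3+28y^2−36y+16) + (8y^3−56y^2+112y−64)
  y^4−9y^3+28y^2−36y+16 = ((1/8)y−1/4)(8y^3−56y^2+112y−64) + (0)
Last nonzero remainder: 8y^3−56y^2+112y−64. Dividing through by 8 gives the monic gcd y^3−7y^2+14y−8.
Cancel y^3−7y^2+14y−8 from numerator and denominator to get the reduced form.

(16−4y)/(−2+y)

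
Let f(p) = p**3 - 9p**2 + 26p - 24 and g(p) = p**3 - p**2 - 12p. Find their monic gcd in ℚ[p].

By polynomial division,
  p**3 - 9p**2 + 26p - 24 = (p**3 - p**2 - 12p) + (-8p**2 + 38p - 24)
  p**3 - p**2 - 12p = (-(1/8)p - 15/32)(-8p**2 + 38p - 24) + ((45/16)p - 45/4)
  -8p**2 + 38p - 24 = (-(128/45)p + 32/15)((45/16)p - 45/4) + (0)
Last nonzero remainder: (45/16)p - 45/4. Dividing through by 45/16 gives the monic gcd p - 4.

p - 4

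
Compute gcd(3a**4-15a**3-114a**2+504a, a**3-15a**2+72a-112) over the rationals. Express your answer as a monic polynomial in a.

a**2-11a+28

Repeated division with remainder:
  3a**4-15a**3-114a**2+504a = (3a+30)(a**3-15a**2+72a-112) + (120a**2-1320a+3360)
  a**3-15a**2+72a-112 = ((1/120)a-1/30)(120a**2-1320a+3360) + (0)
Last nonzero remainder: 120a**2-1320a+3360. Dividing through by 120 gives the monic gcd a**2-11a+28.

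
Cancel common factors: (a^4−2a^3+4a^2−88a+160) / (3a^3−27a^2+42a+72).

(a^3+2a^2+12a−40)/(3a^2−15a−18)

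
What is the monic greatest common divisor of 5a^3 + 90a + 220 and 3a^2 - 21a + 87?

1

By polynomial division,
  5a^3 + 90a + 220 = ((5/3)a + 35/3)(3a^2 - 21a + 87) + (190a - 795)
  3a^2 - 21a + 87 = ((3/190)a - 321/7220)(190a - 795) + (74589/1444)
  190a - 795 = ((274360/74589)a - 382660/24863)(74589/1444) + (0)
The last nonzero remainder is the constant 74589/1444, so the polynomials are coprime and gcd = 1.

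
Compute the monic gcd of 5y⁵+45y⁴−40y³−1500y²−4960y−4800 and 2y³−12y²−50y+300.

y²−y−30

Apply the Euclidean algorithm:
  5y⁵+45y⁴−40y³−1500y²−4960y−4800 = ((5/2)y²+(75/2)y+535/2)(2y³−12y²−50y+300) + (2835y²−2835y−85050)
  2y³−12y²−50y+300 = ((2/2835)y−2/567)(2835y²−2835y−85050) + (0)
Last nonzero remainder: 2835y²−2835y−85050. Dividing through by 2835 gives the monic gcd y²−y−30.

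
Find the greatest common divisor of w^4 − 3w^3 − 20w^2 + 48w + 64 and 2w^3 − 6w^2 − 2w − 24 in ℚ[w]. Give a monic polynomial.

Euclidean algorithm in ℚ[w]:
  w^4 − 3w^3 − 20w^2 + 48w + 64 = ((1/2)w)(2w^3 − 6w^2 − 2w − 24) + (−19w^2 + 60w + 64)
  2w^3 − 6w^2 − 2w − 24 = (−(2/19)w − 6/361)(−19w^2 + 60w + 64) + ((2070/361)w − 8280/361)
  −19w^2 + 60w + 64 = (−(6859/2070)w − 2888/1035)((2070/361)w − 8280/361) + (0)
Last nonzero remainder: (2070/361)w − 8280/361. Dividing through by 2070/361 gives the monic gcd w − 4.

w − 4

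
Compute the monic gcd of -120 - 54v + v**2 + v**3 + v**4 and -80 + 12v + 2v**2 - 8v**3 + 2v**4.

-8 - 2v + v**2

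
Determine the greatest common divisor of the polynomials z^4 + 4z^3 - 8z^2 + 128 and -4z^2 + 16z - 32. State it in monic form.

z^2 - 4z + 8

By polynomial division,
  z^4 + 4z^3 - 8z^2 + 128 = (-(1/4)z^2 - 2z - 4)(-4z^2 + 16z - 32) + (0)
Last nonzero remainder: -4z^2 + 16z - 32. Dividing through by -4 gives the monic gcd z^2 - 4z + 8.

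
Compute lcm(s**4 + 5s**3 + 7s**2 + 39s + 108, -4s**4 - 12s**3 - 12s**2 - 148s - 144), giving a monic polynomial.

s**5 + 6s**4 + 12s**3 + 46s**2 + 147s + 108

Repeated division with remainder:
  s**4 + 5s**3 + 7s**2 + 39s + 108 = (-1/4)(-4s**4 - 12s**3 - 12s**2 - 148s - 144) + (2s**3 + 4s**2 + 2s + 72)
  -4s**4 - 12s**3 - 12s**2 - 148s - 144 = (-2s - 2)(2s**3 + 4s**2 + 2s + 72) + (0)
Last nonzero remainder: 2s**3 + 4s**2 + 2s + 72. Dividing through by 2 gives the monic gcd s**3 + 2s**2 + s + 36.
Then lcm(f, g) = f·g / gcd(f, g); expanding and making the result monic gives the answer.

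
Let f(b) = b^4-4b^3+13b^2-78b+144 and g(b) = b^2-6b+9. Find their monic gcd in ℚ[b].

Repeated division with remainder:
  b^4-4b^3+13b^2-78b+144 = (b^2+2b+16)(b^2-6b+9) + (0)
The last nonzero remainder b^2-6b+9 is already monic.

b^2-6b+9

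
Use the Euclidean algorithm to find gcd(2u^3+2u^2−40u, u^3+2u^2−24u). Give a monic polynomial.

Euclidean algorithm in ℚ[u]:
  2u^3+2u^2−40u = (2)(u^3+2u^2−24u) + (−2u^2+8u)
  u^3+2u^2−24u = (−(1/2)u−3)(−2u^2+8u) + (0)
Last nonzero remainder: −2u^2+8u. Dividing through by −2 gives the monic gcd u^2−4u.

u^2−4u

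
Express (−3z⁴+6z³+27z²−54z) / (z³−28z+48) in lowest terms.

Repeated division with remainder:
  −3z⁴+6z³+27z²−54z = (−3z+6)(z³−28z+48) + (−57z²+258z−288)
  z³−28z+48 = (−(1/57)z−86/1083)(−57z²+258z−288) + (−(4536/361)z+9072/361)
  −57z²+258z−288 = ((6859/1512)z−722/63)(−(4536/361)z+9072/361) + (0)
Last nonzero remainder: −(4536/361)z+9072/361. Dividing through by −4536/361 gives the monic gcd z−2.
Cancel z−2 from numerator and denominator to get the reduced form.

(−3z³+27z)/(z²+2z−24)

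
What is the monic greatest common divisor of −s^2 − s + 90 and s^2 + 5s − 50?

s + 10

By polynomial division,
  −s^2 − s + 90 = (−1)(s^2 + 5s − 50) + (4s + 40)
  s^2 + 5s − 50 = ((1/4)s − 5/4)(4s + 40) + (0)
Last nonzero remainder: 4s + 40. Dividing through by 4 gives the monic gcd s + 10.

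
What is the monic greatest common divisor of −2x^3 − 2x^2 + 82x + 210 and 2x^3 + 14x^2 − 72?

x + 3

Euclidean algorithm in ℚ[x]:
  −2x^3 − 2x^2 + 82x + 210 = (−1)(2x^3 + 14x^2 − 72) + (12x^2 + 82x + 138)
  2x^3 + 14x^2 − 72 = ((1/6)x + 1/36)(12x^2 + 82x + 138) + (−(455/18)x − 455/6)
  12x^2 + 82x + 138 = (−(216/455)x − 828/455)(−(455/18)x − 455/6) + (0)
Last nonzero remainder: −(455/18)x − 455/6. Dividing through by −455/18 gives the monic gcd x + 3.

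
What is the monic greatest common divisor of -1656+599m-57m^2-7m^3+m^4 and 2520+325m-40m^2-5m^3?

-72+m+m^2

By polynomial division,
  m^4-7m^3-57m^2+599m-1656 = (-(1/5)m+3)(-5m^3-40m^2+325m+2520) + (128m^2+128m-9216)
  -5m^3-40m^2+325m+2520 = (-(5/128)m-35/128)(128m^2+128m-9216) + (0)
Last nonzero remainder: 128m^2+128m-9216. Dividing through by 128 gives the monic gcd m^2+m-72.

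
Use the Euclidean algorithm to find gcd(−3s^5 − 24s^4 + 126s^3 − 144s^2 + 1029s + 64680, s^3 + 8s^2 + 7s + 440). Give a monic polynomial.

s^3 + 8s^2 + 7s + 440

Repeated division with remainder:
  −3s^5 − 24s^4 + 126s^3 − 144s^2 + 1029s + 64680 = (−3s^2 + 147)(s^3 + 8s^2 + 7s + 440) + (0)
The last nonzero remainder s^3 + 8s^2 + 7s + 440 is already monic.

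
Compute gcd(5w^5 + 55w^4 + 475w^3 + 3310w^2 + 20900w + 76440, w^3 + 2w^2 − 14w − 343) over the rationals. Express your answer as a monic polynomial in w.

Repeated division with remainder:
  5w^5 + 55w^4 + 475w^3 + 3310w^2 + 20900w + 76440 = (5w^2 + 45w + 455)(w^3 + 2w^2 − 14w − 343) + (4745w^2 + 42705w + 232505)
  w^3 + 2w^2 − 14w − 343 = ((1/4745)w − 7/4745)(4745w^2 + 42705w + 232505) + (0)
Last nonzero remainder: 4745w^2 + 42705w + 232505. Dividing through by 4745 gives the monic gcd w^2 + 9w + 49.

w^2 + 9w + 49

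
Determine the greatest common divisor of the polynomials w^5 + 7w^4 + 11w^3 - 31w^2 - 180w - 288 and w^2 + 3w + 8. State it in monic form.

w^2 + 3w + 8

Apply the Euclidean algorithm:
  w^5 + 7w^4 + 11w^3 - 31w^2 - 180w - 288 = (w^3 + 4w^2 - 9w - 36)(w^2 + 3w + 8) + (0)
The last nonzero remainder w^2 + 3w + 8 is already monic.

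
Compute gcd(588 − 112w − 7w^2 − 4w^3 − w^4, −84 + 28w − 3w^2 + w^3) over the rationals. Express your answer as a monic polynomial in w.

Euclidean algorithm in ℚ[w]:
  −w^4 − 4w^3 − 7w^2 − 112w + 588 = (−w − 7)(w^3 − 3w^2 + 28w − 84) + (0)
The last nonzero remainder w^3 − 3w^2 + 28w − 84 is already monic.

−84 + 28w − 3w^2 + w^3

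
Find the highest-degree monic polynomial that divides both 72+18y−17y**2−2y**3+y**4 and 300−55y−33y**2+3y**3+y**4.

By polynomial division,
  y**4−2y**3−17y**2+18y+72 = (y**4+3y**3−33y**2−55y+300) + (−5y**3+16y**2+73y−228)
  y**4+3y**3−33y**2−55y+300 = (−(1/5)y−31/25)(−5y**3+16y**2+73y−228) + ((36/25)y**2−(252/25)y+432/25)
  −5y**3+16y**2+73y−228 = (−(125/36)y−475/36)((36/25)y**2−(252/25)y+432/25) + (0)
Last nonzero remainder: (36/25)y**2−(252/25)y+432/25. Dividing through by 36/25 gives the monic gcd y**2−7y+12.

12−7y+y**2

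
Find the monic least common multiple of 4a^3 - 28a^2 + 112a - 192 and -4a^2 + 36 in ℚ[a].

Euclidean algorithm in ℚ[a]:
  4a^3 - 28a^2 + 112a - 192 = (-a + 7)(-4a^2 + 36) + (148a - 444)
  -4a^2 + 36 = (-(1/37)a - 3/37)(148a - 444) + (0)
Last nonzero remainder: 148a - 444. Dividing through by 148 gives the monic gcd a - 3.
Then lcm(f, g) = f·g / gcd(f, g); expanding and making the result monic gives the answer.

a^4 - 4a^3 + 7a^2 + 36a - 144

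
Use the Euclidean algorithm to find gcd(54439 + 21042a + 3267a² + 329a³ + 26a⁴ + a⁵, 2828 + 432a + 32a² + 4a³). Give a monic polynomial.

707 + 108a + 8a² + a³

Apply the Euclidean algorithm:
  a⁵ + 26a⁴ + 329a³ + 3267a² + 21042a + 54439 = ((1/4)a² + (9/2)a + 77/4)(4a³ + 32a² + 432a + 2828) + (0)
Last nonzero remainder: 4a³ + 32a² + 432a + 2828. Dividing through by 4 gives the monic gcd a³ + 8a² + 108a + 707.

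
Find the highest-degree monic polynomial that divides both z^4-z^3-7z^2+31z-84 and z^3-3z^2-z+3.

z-3

By polynomial division,
  z^4-z^3-7z^2+31z-84 = (z+2)(z^3-3z^2-z+3) + (30z-90)
  z^3-3z^2-z+3 = ((1/30)z^2-1/30)(30z-90) + (0)
Last nonzero remainder: 30z-90. Dividing through by 30 gives the monic gcd z-3.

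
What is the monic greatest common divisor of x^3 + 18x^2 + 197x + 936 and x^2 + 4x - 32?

x + 8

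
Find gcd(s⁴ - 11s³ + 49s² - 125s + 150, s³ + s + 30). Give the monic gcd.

Apply the Euclidean algorithm:
  s⁴ - 11s³ + 49s² - 125s + 150 = (s - 11)(s³ + s + 30) + (48s² - 144s + 480)
  s³ + s + 30 = ((1/48)s + 1/16)(48s² - 144s + 480) + (0)
Last nonzero remainder: 48s² - 144s + 480. Dividing through by 48 gives the monic gcd s² - 3s + 10.

s² - 3s + 10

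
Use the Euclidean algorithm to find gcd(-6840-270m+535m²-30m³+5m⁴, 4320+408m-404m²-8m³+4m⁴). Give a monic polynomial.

-12-m+m²

Euclidean algorithm in ℚ[m]:
  5m⁴-30m³+535m²-270m-6840 = (5/4)(4m⁴-8m³-404m²+408m+4320) + (-20m³+1040m²-780m-12240)
  4m⁴-8m³-404m²+408m+4320 = (-(1/5)m-10)(-20m³+1040m²-780m-12240) + (9840m²-9840m-118080)
  -20m³+1040m²-780m-12240 = (-(1/492)m+17/164)(9840m²-9840m-118080) + (0)
Last nonzero remainder: 9840m²-9840m-118080. Dividing through by 9840 gives the monic gcd m²-m-12.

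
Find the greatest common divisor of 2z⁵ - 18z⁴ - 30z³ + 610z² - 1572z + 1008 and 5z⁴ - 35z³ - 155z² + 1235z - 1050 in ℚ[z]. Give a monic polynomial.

By polynomial division,
  2z⁵ - 18z⁴ - 30z³ + 610z² - 1572z + 1008 = ((2/5)z - 4/5)(5z⁴ - 35z³ - 155z² + 1235z - 1050) + (4z³ - 8z² - 164z + 168)
  5z⁴ - 35z³ - 155z² + 1235z - 1050 = ((5/4)z - 25/4)(4z³ - 8z² - 164z + 168) + (0)
Last nonzero remainder: 4z³ - 8z² - 164z + 168. Dividing through by 4 gives the monic gcd z³ - 2z² - 41z + 42.

z³ - 2z² - 41z + 42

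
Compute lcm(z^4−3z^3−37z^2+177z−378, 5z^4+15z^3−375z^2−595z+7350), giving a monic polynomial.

z^6−z^5−78z^4+208z^3+1271z^2−6951z+13230

By polynomial division,
  z^4−3z^3−37z^2+177z−378 = (1/5)(5z^4+15z^3−375z^2−595z+7350) + (−6z^3+38z^2+296z−1848)
  5z^4+15z^3−375z^2−595z+7350 = (−(5/6)z−70/9)(−6z^3+38z^2+296z−1848) + ((1505/9)z^2+(1505/9)z−21070/3)
  −6z^3+38z^2+296z−1848 = (−(54/1505)z+396/1505)((1505/9)z^2+(1505/9)z−21070/3) + (0)
Last nonzero remainder: (1505/9)z^2+(1505/9)z−21070/3. Dividing through by 1505/9 gives the monic gcd z^2+z−42.
Then lcm(f, g) = f·g / gcd(f, g); expanding and making the result monic gives the answer.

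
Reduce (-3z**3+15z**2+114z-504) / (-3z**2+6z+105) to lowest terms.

By polynomial division,
  -3z**3+15z**2+114z-504 = (z-3)(-3z**2+6z+105) + (27z-189)
  -3z**2+6z+105 = (-(1/9)z-5/9)(27z-189) + (0)
Last nonzero remainder: 27z-189. Dividing through by 27 gives the monic gcd z-7.
Cancel z-7 from numerator and denominator to get the reduced form.

(z**2+2z-24)/(z+5)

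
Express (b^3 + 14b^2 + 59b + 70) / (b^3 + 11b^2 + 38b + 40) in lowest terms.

(b + 7)/(b + 4)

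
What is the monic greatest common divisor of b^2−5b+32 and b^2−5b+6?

1

Repeated division with remainder:
  b^2−5b+32 = (b^2−5b+6) + (26)
  b^2−5b+6 = ((1/26)b^2−(5/26)b+3/13)(26) + (0)
The last nonzero remainder is the constant 26, so the polynomials are coprime and gcd = 1.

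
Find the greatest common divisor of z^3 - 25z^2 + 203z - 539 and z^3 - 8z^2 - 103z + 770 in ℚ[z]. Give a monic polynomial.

z^2 - 18z + 77

Euclidean algorithm in ℚ[z]:
  z^3 - 25z^2 + 203z - 539 = (z^3 - 8z^2 - 103z + 770) + (-17z^2 + 306z - 1309)
  z^3 - 8z^2 - 103z + 770 = (-(1/17)z - 10/17)(-17z^2 + 306z - 1309) + (0)
Last nonzero remainder: -17z^2 + 306z - 1309. Dividing through by -17 gives the monic gcd z^2 - 18z + 77.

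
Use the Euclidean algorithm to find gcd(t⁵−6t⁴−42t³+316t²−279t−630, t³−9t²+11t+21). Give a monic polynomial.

t²−2t−3

Apply the Euclidean algorithm:
  t⁵−6t⁴−42t³+316t²−279t−630 = (t²+3t−26)(t³−9t²+11t+21) + (28t²−56t−84)
  t³−9t²+11t+21 = ((1/28)t−1/4)(28t²−56t−84) + (0)
Last nonzero remainder: 28t²−56t−84. Dividing through by 28 gives the monic gcd t²−2t−3.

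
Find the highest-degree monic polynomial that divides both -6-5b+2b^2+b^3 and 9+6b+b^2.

Apply the Euclidean algorithm:
  b^3+2b^2-5b-6 = (b-4)(b^2+6b+9) + (10b+30)
  b^2+6b+9 = ((1/10)b+3/10)(10b+30) + (0)
Last nonzero remainder: 10b+30. Dividing through by 10 gives the monic gcd b+3.

3+b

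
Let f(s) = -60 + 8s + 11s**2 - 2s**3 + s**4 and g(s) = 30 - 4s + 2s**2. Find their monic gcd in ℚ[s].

Euclidean algorithm in ℚ[s]:
  s**4 - 2s**3 + 11s**2 + 8s - 60 = ((1/2)s**2 - 2)(2s**2 - 4s + 30) + (0)
Last nonzero remainder: 2s**2 - 4s + 30. Dividing through by 2 gives the monic gcd s**2 - 2s + 15.

15 - 2s + s**2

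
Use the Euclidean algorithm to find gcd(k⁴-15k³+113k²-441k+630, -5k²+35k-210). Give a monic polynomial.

k²-7k+42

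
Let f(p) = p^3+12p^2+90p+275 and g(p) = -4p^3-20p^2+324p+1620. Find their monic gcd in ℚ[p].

Apply the Euclidean algorithm:
  p^3+12p^2+90p+275 = (-1/4)(-4p^3-20p^2+324p+1620) + (7p^2+171p+680)
  -4p^3-20p^2+324p+1620 = (-(4/7)p+544/49)(7p^2+171p+680) + (-(58108/49)p-290540/49)
  7p^2+171p+680 = (-(343/58108)p-1666/14527)(-(58108/49)p-290540/49) + (0)
Last nonzero remainder: -(58108/49)p-290540/49. Dividing through by -58108/49 gives the monic gcd p+5.

p+5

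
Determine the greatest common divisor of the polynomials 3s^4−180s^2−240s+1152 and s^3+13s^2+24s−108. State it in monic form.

s^2+4s−12

Euclidean algorithm in ℚ[s]:
  3s^4−180s^2−240s+1152 = (3s−39)(s^3+13s^2+24s−108) + (255s^2+1020s−3060)
  s^3+13s^2+24s−108 = ((1/255)s+3/85)(255s^2+1020s−3060) + (0)
Last nonzero remainder: 255s^2+1020s−3060. Dividing through by 255 gives the monic gcd s^2+4s−12.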